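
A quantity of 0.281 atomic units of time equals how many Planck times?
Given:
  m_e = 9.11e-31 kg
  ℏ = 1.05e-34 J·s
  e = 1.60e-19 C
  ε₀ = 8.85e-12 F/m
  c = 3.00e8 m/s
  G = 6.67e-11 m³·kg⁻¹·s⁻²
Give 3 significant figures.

1.26e26

atomic unit of time: τ_au = (4πε₀)²ℏ³/(m_e e⁴) = 2.40e-17 s
Planck time: t_P = √(ℏG/c⁵) = 5.37e-44 s
0.281 × 2.40e-17 / 5.37e-44 = 1.26e26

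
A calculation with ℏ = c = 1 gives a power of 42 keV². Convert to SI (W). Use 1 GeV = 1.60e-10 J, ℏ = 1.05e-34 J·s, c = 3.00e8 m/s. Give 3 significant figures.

Power is [E]/[T] = [E]²/ℏ.
1 GeV² → 1/ℏ × (1 GeV in J)² = 2.44e14 W.
Convert the energy scale: 42 keV² = 4.20e-11 GeV².
Result: 4.20e-11 × 2.44e14 = 1.02e4 W.

1.02e4 W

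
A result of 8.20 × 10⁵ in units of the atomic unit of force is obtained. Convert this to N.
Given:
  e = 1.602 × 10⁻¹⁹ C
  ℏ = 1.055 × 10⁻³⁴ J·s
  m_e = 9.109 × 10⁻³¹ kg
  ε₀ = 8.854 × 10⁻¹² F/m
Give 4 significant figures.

0.06740 N

One atomic unit of force: F_au = E_h/a₀ = m_e²e⁶/((4πε₀)³ℏ⁴) = 8.220 × 10⁻⁸ N.
8.20 × 10⁵ × 8.220 × 10⁻⁸ N = 0.06740 N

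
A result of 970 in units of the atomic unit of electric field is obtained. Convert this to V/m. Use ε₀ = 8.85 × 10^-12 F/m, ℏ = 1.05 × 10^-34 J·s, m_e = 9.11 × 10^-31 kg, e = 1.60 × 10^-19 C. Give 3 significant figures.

5.05 × 10^14 V/m

One atomic unit of electric field: E_au = E_h/(e a₀) = m_e²e⁵/((4πε₀)³ℏ⁴) = 5.20 × 10^11 V/m.
970 × 5.20 × 10^11 V/m = 5.05 × 10^14 V/m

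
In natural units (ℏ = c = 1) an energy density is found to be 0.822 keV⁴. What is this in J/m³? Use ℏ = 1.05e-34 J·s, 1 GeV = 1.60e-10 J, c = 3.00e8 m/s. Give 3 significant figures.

1.72e13 J/m³

[E]/[L]³ = [E]⁴/(ℏc)³; restore (ℏc)⁻³.
1 GeV⁴ → 1/(ℏc)³ × (1 GeV in J)⁴ = 2.10e37 J/m³.
Convert the energy scale: 0.822 keV⁴ = 8.22e-25 GeV⁴.
Result: 8.22e-25 × 2.10e37 = 1.72e13 J/m³.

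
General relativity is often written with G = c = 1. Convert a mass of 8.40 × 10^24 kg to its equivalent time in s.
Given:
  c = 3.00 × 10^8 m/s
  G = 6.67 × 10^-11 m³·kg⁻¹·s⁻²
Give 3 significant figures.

2.08 × 10^-11 s

Mass → time via G/c³.
8.40 × 10^24 kg × (G/c³) = 2.08 × 10^-11 s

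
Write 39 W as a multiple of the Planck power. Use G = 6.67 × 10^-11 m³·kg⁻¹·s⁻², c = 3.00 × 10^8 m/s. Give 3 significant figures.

1.07 × 10^-51

Planck power: P_P = c⁵/G = 3.64 × 10^52 W.
39 / 3.64 × 10^52 = 1.07 × 10^-51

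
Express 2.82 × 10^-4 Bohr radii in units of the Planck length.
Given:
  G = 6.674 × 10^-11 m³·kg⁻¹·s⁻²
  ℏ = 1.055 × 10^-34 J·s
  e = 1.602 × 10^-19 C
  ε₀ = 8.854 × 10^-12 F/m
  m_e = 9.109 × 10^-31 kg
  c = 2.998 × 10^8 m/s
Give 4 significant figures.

Bohr radius: a₀ = 4πε₀ℏ²/(m_e e²) = 5.297 × 10^-11 m
Planck length: ℓ_P = √(ℏG/c³) = 1.616 × 10^-35 m
2.82 × 10^-4 × 5.297 × 10^-11 / 1.616 × 10^-35 = 9.241 × 10^20

9.241 × 10^20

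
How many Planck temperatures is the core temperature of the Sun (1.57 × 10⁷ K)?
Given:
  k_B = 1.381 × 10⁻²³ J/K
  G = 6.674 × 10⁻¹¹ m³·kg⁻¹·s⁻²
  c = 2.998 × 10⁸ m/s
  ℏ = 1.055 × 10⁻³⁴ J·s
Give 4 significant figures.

1.108 × 10⁻²⁵

Planck temperature: T_P = √(ℏc⁵/G) / k_B = 1.417 × 10³² K.
1.57 × 10⁷ / 1.417 × 10³² = 1.108 × 10⁻²⁵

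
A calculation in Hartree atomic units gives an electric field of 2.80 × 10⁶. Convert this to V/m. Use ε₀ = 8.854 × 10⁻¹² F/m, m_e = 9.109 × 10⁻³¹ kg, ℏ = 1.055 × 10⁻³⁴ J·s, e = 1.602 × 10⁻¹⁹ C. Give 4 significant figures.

1.437 × 10¹⁸ V/m

One atomic unit of electric field: E_au = E_h/(e a₀) = m_e²e⁵/((4πε₀)³ℏ⁴) = 5.131 × 10¹¹ V/m.
2.80 × 10⁶ × 5.131 × 10¹¹ V/m = 1.437 × 10¹⁸ V/m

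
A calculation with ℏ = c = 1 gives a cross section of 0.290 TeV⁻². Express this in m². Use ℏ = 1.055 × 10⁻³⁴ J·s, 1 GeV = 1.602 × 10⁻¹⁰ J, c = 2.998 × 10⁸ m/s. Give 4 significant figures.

Area is [L]² = [E]⁻²·(ℏc)²; restore (ℏc)².
1 GeV⁻² → (ℏc)² × (1 GeV in J)⁻² = 3.898 × 10⁻³² m².
Convert the energy scale: 0.290 TeV⁻² = 2.90 × 10⁻⁷ GeV⁻².
Result: 2.90 × 10⁻⁷ × 3.898 × 10⁻³² = 1.130 × 10⁻³⁸ m².

1.130 × 10⁻³⁸ m²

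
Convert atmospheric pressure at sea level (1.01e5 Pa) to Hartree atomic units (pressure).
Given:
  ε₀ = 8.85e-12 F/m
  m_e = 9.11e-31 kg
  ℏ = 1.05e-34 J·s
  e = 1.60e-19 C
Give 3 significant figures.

atomic unit of pressure: P_au = E_h/a₀³ = m_e⁴e¹⁰/((4πε₀)⁵ℏ⁸) = 3.01e13 Pa.
1.01e5 / 3.01e13 = 3.35e-9

3.35e-9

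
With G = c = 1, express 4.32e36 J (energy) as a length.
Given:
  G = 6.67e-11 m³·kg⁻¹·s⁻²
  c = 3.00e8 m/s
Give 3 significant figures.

3.56e-8 m

Energy → length via G/c⁴.
4.32e36 J × (G/c⁴) = 3.56e-8 m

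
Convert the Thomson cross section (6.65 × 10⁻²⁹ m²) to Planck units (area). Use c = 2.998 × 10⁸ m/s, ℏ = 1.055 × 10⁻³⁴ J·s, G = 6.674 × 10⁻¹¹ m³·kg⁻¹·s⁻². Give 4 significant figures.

2.545 × 10⁴¹

Planck area: A_P = ℏG/c³ = 2.613 × 10⁻⁷⁰ m².
6.65 × 10⁻²⁹ / 2.613 × 10⁻⁷⁰ = 2.545 × 10⁴¹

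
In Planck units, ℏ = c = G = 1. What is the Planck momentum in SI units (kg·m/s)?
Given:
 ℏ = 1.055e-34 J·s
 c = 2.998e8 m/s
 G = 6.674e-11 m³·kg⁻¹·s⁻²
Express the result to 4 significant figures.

From ℏ = c = G = 1 the momentum scale is p_P = √(ℏc³/G).
  = √(42.60)
  = 6.527 kg·m/s

6.527 kg·m/s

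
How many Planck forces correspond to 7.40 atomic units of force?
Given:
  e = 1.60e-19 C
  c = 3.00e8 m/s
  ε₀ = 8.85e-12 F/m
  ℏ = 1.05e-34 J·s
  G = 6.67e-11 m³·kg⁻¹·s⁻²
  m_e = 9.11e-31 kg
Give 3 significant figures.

atomic unit of force: F_au = E_h/a₀ = m_e²e⁶/((4πε₀)³ℏ⁴) = 8.33e-8 N
Planck force: F_P = c⁴/G = 1.21e44 N
7.40 × 8.33e-8 / 1.21e44 = 5.07e-51

5.07e-51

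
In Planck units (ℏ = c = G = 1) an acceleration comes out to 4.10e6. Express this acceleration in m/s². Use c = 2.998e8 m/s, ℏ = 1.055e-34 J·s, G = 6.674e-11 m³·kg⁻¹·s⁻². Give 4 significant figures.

One Planck acceleration: a_P = √(c⁷/(ℏG)) = 5.560e51 m/s².
4.10e6 × 5.560e51 m/s² = 2.280e58 m/s²

2.280e58 m/s²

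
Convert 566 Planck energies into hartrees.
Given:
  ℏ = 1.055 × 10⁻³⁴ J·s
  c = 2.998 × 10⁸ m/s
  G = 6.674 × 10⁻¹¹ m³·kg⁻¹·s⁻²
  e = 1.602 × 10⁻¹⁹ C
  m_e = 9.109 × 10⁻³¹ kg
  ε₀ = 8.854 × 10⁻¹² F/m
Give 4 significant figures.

2.543 × 10²⁹

Planck energy: E_P = √(ℏc⁵/G) = 1.957 × 10⁹ J
hartree: E_h = m_e e⁴/(4πε₀ℏ)² = 4.354 × 10⁻¹⁸ J
566 × 1.957 × 10⁹ / 4.354 × 10⁻¹⁸ = 2.543 × 10²⁹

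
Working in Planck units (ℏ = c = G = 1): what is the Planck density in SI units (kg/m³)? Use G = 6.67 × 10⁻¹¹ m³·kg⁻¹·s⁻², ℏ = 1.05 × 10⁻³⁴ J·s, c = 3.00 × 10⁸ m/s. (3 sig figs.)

5.20 × 10⁹⁶ kg/m³

From ℏ = c = G = 1 the density scale is ρ_P = c⁵/(ℏG²).
  = 2.43 × 10⁴² / 4.67 × 10⁻⁵⁵
  = 5.20 × 10⁹⁶ kg/m³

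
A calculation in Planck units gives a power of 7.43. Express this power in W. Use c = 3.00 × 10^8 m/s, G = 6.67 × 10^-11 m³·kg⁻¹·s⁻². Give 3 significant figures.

One Planck power: P_P = c⁵/G = 3.64 × 10^52 W.
7.43 × 3.64 × 10^52 W = 2.71 × 10^53 W

2.71 × 10^53 W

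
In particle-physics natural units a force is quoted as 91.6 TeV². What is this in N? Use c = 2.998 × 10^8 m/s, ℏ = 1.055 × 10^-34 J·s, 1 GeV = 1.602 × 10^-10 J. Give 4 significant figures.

Force is [E]/[L] = [E]²/(ℏc); restore (ℏc)⁻¹.
1 GeV² → 1/(ℏc) × (1 GeV in J)² = 8.114 × 10^5 N.
Convert the energy scale: 91.6 TeV² = 9.16 × 10^7 GeV².
Result: 9.16 × 10^7 × 8.114 × 10^5 = 7.433 × 10^13 N.

7.433 × 10^13 N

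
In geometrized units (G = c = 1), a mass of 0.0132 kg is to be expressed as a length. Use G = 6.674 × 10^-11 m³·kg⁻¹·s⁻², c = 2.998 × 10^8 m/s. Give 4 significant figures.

9.802 × 10^-30 m

In G = c = 1 units mass has dimensions of length; the conversion factor is G/c².
0.0132 kg × (G/c²) = 9.802 × 10^-30 m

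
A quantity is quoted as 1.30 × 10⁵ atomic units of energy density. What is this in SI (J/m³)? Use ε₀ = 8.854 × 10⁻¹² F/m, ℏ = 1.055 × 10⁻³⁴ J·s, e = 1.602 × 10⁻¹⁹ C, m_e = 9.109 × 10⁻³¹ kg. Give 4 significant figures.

3.808 × 10¹⁸ J/m³

One atomic unit of energy density: u_au = E_h/a₀³ = m_e⁴e¹⁰/((4πε₀)⁵ℏ⁸) = 2.929 × 10¹³ J/m³.
1.30 × 10⁵ × 2.929 × 10¹³ J/m³ = 3.808 × 10¹⁸ J/m³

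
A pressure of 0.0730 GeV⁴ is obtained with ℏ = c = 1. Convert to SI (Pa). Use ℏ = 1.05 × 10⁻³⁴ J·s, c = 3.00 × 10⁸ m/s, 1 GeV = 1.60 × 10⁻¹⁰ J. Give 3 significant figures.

Pressure is [E]/[L]³ = [E]⁴/(ℏc)³.
1 GeV⁴ → 1/(ℏc)³ × (1 GeV in J)⁴ = 2.10 × 10³⁷ Pa.
Result: 0.0730 × 2.10 × 10³⁷ = 1.53 × 10³⁶ Pa.

1.53 × 10³⁶ Pa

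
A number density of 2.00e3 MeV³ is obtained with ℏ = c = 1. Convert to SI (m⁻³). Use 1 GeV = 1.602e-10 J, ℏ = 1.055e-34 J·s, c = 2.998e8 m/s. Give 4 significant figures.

Number density is [L]⁻³ = [E]³/(ℏc)³.
1 GeV³ → 1/(ℏc)³ × (1 GeV in J)³ = 1.299e47 m⁻³.
Convert the energy scale: 2.00e3 MeV³ = 2.00e-6 GeV³.
Result: 2.00e-6 × 1.299e47 = 2.599e41 m⁻³.

2.599e41 m⁻³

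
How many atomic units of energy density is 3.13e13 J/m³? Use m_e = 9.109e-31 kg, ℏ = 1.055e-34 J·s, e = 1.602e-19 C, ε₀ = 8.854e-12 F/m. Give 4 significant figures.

1.069

atomic unit of energy density: u_au = E_h/a₀³ = m_e⁴e¹⁰/((4πε₀)⁵ℏ⁸) = 2.929e13 J/m³.
3.13e13 / 2.929e13 = 1.069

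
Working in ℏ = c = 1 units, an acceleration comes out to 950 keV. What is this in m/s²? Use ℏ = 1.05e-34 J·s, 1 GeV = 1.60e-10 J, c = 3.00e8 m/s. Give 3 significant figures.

4.34e29 m/s²

Acceleration is [L]/[T]² = c·[E]/ℏ.
1 GeV → c/ℏ × (1 GeV in J) = 4.57e32 m/s².
Convert the energy scale: 950 keV = 9.50e-4 GeV.
Result: 9.50e-4 × 4.57e32 = 4.34e29 m/s².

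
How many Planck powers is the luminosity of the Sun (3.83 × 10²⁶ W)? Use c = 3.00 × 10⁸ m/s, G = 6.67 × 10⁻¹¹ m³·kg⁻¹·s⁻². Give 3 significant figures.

Planck power: P_P = c⁵/G = 3.64 × 10⁵² W.
3.83 × 10²⁶ / 3.64 × 10⁵² = 1.05 × 10⁻²⁶

1.05 × 10⁻²⁶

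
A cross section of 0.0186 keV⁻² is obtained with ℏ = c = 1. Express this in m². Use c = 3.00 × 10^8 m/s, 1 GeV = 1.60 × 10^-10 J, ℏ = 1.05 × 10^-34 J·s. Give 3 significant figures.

7.21 × 10^-22 m²

Area is [L]² = [E]⁻²·(ℏc)²; restore (ℏc)².
1 GeV⁻² → (ℏc)² × (1 GeV in J)⁻² = 3.88 × 10^-32 m².
Convert the energy scale: 0.0186 keV⁻² = 1.86 × 10^10 GeV⁻².
Result: 1.86 × 10^10 × 3.88 × 10^-32 = 7.21 × 10^-22 m².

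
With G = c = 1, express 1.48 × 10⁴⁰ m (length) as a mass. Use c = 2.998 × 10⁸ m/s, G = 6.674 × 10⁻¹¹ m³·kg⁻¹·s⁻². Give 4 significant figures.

1.993 × 10⁶⁷ kg

Length → mass via c²/G.
1.48 × 10⁴⁰ m × (c²/G) = 1.993 × 10⁶⁷ kg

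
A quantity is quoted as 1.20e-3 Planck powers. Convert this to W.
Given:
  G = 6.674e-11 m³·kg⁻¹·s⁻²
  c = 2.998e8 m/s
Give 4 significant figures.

4.355e49 W

One Planck power: P_P = c⁵/G = 3.629e52 W.
1.20e-3 × 3.629e52 W = 4.355e49 W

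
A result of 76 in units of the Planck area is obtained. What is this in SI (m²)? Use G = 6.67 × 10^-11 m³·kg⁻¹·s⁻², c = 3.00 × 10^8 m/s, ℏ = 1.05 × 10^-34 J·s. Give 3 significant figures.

1.97 × 10^-68 m²

One Planck area: A_P = ℏG/c³ = 2.59 × 10^-70 m².
76 × 2.59 × 10^-70 m² = 1.97 × 10^-68 m²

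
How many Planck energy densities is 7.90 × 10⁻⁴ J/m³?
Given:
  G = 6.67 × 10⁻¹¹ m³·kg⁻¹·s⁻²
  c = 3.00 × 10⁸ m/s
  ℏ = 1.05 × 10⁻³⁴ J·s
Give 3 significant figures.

1.69 × 10⁻¹¹⁷

Planck energy density: u_P = c⁷/(ℏG²) = 4.68 × 10¹¹³ J/m³.
7.90 × 10⁻⁴ / 4.68 × 10¹¹³ = 1.69 × 10⁻¹¹⁷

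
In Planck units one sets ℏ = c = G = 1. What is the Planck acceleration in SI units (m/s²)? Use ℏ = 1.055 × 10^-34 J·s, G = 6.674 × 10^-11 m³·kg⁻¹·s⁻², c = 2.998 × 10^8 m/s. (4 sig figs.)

a_P = √(c⁷/(ℏG))
  = √(3.092 × 10^103)
  = 5.560 × 10^51 m/s²

5.560 × 10^51 m/s²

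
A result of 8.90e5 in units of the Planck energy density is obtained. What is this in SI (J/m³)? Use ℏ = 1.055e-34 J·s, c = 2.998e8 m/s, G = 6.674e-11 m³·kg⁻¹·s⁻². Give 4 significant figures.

One Planck energy density: u_P = c⁷/(ℏG²) = 4.632e113 J/m³.
8.90e5 × 4.632e113 J/m³ = 4.123e119 J/m³

4.123e119 J/m³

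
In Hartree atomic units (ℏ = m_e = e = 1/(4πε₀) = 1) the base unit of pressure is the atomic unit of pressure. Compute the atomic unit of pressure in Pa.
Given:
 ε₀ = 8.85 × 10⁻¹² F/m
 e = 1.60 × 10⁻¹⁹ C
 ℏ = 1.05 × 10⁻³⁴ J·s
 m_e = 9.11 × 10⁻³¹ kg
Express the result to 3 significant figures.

3.01 × 10¹³ Pa

P_au = E_h/a₀³ = m_e⁴e¹⁰/((4πε₀)⁵ℏ⁸)
E_h = 4.38 × 10⁻¹⁸ J
a₀ = 5.26 × 10⁻¹¹ m
E_h/a₀³ = 3.01 × 10¹³ Pa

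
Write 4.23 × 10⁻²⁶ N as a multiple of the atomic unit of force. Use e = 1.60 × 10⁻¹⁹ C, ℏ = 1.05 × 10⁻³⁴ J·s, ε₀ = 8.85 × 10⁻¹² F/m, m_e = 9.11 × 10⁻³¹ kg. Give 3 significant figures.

5.08 × 10⁻¹⁹

atomic unit of force: F_au = E_h/a₀ = m_e²e⁶/((4πε₀)³ℏ⁴) = 8.33 × 10⁻⁸ N.
4.23 × 10⁻²⁶ / 8.33 × 10⁻⁸ = 5.08 × 10⁻¹⁹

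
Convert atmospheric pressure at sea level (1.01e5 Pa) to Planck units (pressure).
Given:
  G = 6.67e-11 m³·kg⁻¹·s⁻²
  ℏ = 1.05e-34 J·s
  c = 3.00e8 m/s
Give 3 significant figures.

Planck pressure: p_P = c⁷/(ℏG²) = 4.68e113 Pa.
1.01e5 / 4.68e113 = 2.16e-109

2.16e-109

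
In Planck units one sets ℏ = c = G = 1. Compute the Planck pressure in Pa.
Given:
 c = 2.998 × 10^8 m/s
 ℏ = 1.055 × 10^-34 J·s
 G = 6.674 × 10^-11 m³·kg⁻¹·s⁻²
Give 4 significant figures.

p_P = c⁷/(ℏG²)
  = 2.177 × 10^59 / 4.699 × 10^-55
  = 4.632 × 10^113 Pa

4.632 × 10^113 Pa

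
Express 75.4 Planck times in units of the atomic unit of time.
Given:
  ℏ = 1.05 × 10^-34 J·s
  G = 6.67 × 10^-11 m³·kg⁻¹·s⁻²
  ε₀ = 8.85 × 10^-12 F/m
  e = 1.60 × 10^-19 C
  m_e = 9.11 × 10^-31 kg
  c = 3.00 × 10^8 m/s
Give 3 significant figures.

1.69 × 10^-25

Planck time: t_P = √(ℏG/c⁵) = 5.37 × 10^-44 s
atomic unit of time: τ_au = (4πε₀)²ℏ³/(m_e e⁴) = 2.40 × 10^-17 s
75.4 × 5.37 × 10^-44 / 2.40 × 10^-17 = 1.69 × 10^-25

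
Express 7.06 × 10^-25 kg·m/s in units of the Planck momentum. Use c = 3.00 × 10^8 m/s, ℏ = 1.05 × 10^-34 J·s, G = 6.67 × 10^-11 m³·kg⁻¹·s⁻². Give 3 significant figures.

1.08 × 10^-25

Planck momentum: p_P = √(ℏc³/G) = 6.52 kg·m/s.
7.06 × 10^-25 / 6.52 = 1.08 × 10^-25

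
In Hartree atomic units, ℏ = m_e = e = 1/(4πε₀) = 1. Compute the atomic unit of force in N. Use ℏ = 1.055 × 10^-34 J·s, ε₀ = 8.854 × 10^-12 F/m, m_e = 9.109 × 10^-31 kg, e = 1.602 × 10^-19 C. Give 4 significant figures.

The unique combination of the constants set to 1 with dimensions of force is F_au = E_h/a₀ = m_e²e⁶/((4πε₀)³ℏ⁴).
E_h = 4.354 × 10^-18 J
a₀ = 5.297 × 10^-11 m
E_h/a₀ = 8.220 × 10^-8 N

8.220 × 10^-8 N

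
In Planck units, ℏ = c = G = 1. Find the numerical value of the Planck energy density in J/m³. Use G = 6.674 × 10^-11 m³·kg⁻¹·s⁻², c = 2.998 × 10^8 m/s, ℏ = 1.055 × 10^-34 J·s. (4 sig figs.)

From ℏ = c = G = 1 the energy density scale is u_P = c⁷/(ℏG²).
  = 2.177 × 10^59 / 4.699 × 10^-55
  = 4.632 × 10^113 J/m³

4.632 × 10^113 J/m³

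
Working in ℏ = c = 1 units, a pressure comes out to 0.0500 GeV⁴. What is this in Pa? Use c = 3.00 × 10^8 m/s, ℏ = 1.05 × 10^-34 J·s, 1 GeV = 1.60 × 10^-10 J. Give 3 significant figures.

1.05 × 10^36 Pa

Pressure is [E]/[L]³ = [E]⁴/(ℏc)³.
1 GeV⁴ → 1/(ℏc)³ × (1 GeV in J)⁴ = 2.10 × 10^37 Pa.
Result: 0.0500 × 2.10 × 10^37 = 1.05 × 10^36 Pa.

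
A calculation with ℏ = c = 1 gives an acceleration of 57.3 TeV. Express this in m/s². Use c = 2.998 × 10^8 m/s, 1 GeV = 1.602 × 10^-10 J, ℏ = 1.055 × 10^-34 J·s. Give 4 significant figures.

2.609 × 10^37 m/s²

Acceleration is [L]/[T]² = c·[E]/ℏ.
1 GeV → c/ℏ × (1 GeV in J) = 4.552 × 10^32 m/s².
Convert the energy scale: 57.3 TeV = 5.73 × 10^4 GeV.
Result: 5.73 × 10^4 × 4.552 × 10^32 = 2.609 × 10^37 m/s².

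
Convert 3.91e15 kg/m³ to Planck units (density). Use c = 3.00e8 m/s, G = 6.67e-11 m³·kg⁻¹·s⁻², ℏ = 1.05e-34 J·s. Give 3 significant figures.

Planck density: ρ_P = c⁵/(ℏG²) = 5.20e96 kg/m³.
3.91e15 / 5.20e96 = 7.52e-82

7.52e-82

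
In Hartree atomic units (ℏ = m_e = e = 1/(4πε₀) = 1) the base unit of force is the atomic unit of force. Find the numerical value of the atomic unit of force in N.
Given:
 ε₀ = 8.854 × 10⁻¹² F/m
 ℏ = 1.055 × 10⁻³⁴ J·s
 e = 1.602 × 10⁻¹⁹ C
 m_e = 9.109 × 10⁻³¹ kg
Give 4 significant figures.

8.220 × 10⁻⁸ N

F_au = E_h/a₀ = m_e²e⁶/((4πε₀)³ℏ⁴)
E_h = 4.354 × 10⁻¹⁸ J
a₀ = 5.297 × 10⁻¹¹ m
E_h/a₀ = 8.220 × 10⁻⁸ N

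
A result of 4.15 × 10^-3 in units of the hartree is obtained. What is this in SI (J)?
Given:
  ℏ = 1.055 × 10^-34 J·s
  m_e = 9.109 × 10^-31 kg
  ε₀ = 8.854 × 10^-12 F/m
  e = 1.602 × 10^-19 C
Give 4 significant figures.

One hartree: E_h = m_e e⁴/(4πε₀ℏ)² = 4.354 × 10^-18 J.
4.15 × 10^-3 × 4.354 × 10^-18 J = 1.807 × 10^-20 J

1.807 × 10^-20 J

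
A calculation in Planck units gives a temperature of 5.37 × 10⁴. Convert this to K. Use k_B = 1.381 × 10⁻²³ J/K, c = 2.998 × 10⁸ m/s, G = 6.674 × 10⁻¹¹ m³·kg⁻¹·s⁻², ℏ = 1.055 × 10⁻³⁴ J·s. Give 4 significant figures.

7.608 × 10³⁶ K

One Planck temperature: T_P = √(ℏc⁵/G) / k_B = 1.417 × 10³² K.
5.37 × 10⁴ × 1.417 × 10³² K = 7.608 × 10³⁶ K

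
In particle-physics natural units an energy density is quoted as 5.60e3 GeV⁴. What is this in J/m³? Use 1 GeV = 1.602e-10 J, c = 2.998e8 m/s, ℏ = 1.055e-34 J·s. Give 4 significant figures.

1.166e41 J/m³

[E]/[L]³ = [E]⁴/(ℏc)³; restore (ℏc)⁻³.
1 GeV⁴ → 1/(ℏc)³ × (1 GeV in J)⁴ = 2.082e37 J/m³.
Result: 5.60e3 × 2.082e37 = 1.166e41 J/m³.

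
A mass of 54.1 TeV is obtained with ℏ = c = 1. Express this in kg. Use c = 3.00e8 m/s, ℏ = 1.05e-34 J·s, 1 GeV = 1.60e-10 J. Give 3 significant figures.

9.62e-23 kg

Mass is [E]/c²; divide by c².
1 GeV → 1/c² × (1 GeV in J) = 1.78e-27 kg.
Convert the energy scale: 54.1 TeV = 5.41e4 GeV.
Result: 5.41e4 × 1.78e-27 = 9.62e-23 kg.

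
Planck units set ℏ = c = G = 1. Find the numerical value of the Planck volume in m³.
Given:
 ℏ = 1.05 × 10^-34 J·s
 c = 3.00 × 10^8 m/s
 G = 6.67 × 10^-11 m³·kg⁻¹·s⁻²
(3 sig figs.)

From ℏ = c = G = 1 the volume scale is V_P = (ℏG/c³)^(3/2).
  = √(1.75 × 10^-209)
  = 4.18 × 10^-105 m³

4.18 × 10^-105 m³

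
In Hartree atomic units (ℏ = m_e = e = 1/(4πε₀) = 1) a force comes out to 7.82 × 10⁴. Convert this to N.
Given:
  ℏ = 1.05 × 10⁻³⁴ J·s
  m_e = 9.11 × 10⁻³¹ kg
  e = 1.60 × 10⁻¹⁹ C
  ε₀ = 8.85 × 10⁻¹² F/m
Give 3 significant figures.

One atomic unit of force: F_au = E_h/a₀ = m_e²e⁶/((4πε₀)³ℏ⁴) = 8.33 × 10⁻⁸ N.
7.82 × 10⁴ × 8.33 × 10⁻⁸ N = 6.51 × 10⁻³ N

6.51 × 10⁻³ N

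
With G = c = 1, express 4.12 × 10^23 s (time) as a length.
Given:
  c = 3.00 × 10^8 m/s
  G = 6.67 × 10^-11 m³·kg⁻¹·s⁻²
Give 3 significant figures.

Time → length via c.
4.12 × 10^23 s × (c) = 1.24 × 10^32 m

1.24 × 10^32 m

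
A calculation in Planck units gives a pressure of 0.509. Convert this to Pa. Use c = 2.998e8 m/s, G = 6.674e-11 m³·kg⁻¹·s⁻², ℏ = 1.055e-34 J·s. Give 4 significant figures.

One Planck pressure: p_P = c⁷/(ℏG²) = 4.632e113 Pa.
0.509 × 4.632e113 Pa = 2.358e113 Pa

2.358e113 Pa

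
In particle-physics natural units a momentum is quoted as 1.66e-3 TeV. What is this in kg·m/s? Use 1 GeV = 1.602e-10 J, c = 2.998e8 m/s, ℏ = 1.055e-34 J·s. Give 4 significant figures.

8.870e-19 kg·m/s

Momentum is [E]/c; divide by c.
1 GeV → 1/c × (1 GeV in J) = 5.344e-19 kg·m/s.
Convert the energy scale: 1.66e-3 TeV = 1.66 GeV.
Result: 1.66 × 5.344e-19 = 8.870e-19 kg·m/s.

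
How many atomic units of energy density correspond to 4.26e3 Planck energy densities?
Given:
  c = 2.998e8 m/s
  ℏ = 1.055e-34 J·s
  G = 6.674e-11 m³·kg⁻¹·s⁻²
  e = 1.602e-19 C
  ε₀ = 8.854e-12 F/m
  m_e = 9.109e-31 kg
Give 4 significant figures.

Planck energy density: u_P = c⁷/(ℏG²) = 4.632e113 J/m³
atomic unit of energy density: u_au = E_h/a₀³ = m_e⁴e¹⁰/((4πε₀)⁵ℏ⁸) = 2.929e13 J/m³
4.26e3 × 4.632e113 / 2.929e13 = 6.737e103

6.737e103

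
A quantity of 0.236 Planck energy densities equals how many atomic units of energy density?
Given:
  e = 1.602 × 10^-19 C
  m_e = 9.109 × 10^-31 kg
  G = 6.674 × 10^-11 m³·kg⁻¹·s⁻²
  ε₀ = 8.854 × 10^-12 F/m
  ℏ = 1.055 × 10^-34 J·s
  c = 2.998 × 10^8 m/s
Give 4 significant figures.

3.732 × 10^99

Planck energy density: u_P = c⁷/(ℏG²) = 4.632 × 10^113 J/m³
atomic unit of energy density: u_au = E_h/a₀³ = m_e⁴e¹⁰/((4πε₀)⁵ℏ⁸) = 2.929 × 10^13 J/m³
0.236 × 4.632 × 10^113 / 2.929 × 10^13 = 3.732 × 10^99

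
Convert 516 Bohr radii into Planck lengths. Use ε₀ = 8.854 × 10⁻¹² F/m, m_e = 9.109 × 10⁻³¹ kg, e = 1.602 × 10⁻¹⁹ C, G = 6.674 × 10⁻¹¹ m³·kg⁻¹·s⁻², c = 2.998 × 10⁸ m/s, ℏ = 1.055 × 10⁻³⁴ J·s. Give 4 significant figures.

Bohr radius: a₀ = 4πε₀ℏ²/(m_e e²) = 5.297 × 10⁻¹¹ m
Planck length: ℓ_P = √(ℏG/c³) = 1.616 × 10⁻³⁵ m
516 × 5.297 × 10⁻¹¹ / 1.616 × 10⁻³⁵ = 1.691 × 10²⁷

1.691 × 10²⁷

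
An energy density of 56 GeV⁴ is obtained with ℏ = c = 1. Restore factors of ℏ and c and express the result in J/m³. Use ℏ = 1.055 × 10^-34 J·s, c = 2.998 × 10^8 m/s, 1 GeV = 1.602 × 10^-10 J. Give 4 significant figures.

1.166 × 10^39 J/m³

[E]/[L]³ = [E]⁴/(ℏc)³; restore (ℏc)⁻³.
1 GeV⁴ → 1/(ℏc)³ × (1 GeV in J)⁴ = 2.082 × 10^37 J/m³.
Result: 56 × 2.082 × 10^37 = 1.166 × 10^39 J/m³.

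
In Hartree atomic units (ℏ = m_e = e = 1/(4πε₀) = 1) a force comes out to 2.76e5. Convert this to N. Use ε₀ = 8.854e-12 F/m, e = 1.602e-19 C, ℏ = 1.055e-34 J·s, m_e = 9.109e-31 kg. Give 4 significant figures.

0.02269 N

One atomic unit of force: F_au = E_h/a₀ = m_e²e⁶/((4πε₀)³ℏ⁴) = 8.220e-8 N.
2.76e5 × 8.220e-8 N = 0.02269 N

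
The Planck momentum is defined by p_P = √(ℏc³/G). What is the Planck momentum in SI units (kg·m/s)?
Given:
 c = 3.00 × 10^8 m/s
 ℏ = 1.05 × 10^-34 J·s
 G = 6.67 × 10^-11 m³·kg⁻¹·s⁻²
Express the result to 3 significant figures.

p_P = √(ℏc³/G)
  = √(42.5)
  = 6.52 kg·m/s

6.52 kg·m/s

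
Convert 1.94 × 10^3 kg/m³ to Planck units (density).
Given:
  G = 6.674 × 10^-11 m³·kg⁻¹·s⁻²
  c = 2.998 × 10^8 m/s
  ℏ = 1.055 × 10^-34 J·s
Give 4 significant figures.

3.764 × 10^-94

Planck density: ρ_P = c⁵/(ℏG²) = 5.154 × 10^96 kg/m³.
1.94 × 10^3 / 5.154 × 10^96 = 3.764 × 10^-94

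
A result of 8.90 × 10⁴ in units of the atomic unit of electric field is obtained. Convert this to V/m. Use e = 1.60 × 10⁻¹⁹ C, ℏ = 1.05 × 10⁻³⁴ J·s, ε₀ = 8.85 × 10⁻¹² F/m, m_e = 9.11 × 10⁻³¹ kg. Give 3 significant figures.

4.63 × 10¹⁶ V/m

One atomic unit of electric field: E_au = E_h/(e a₀) = m_e²e⁵/((4πε₀)³ℏ⁴) = 5.20 × 10¹¹ V/m.
8.90 × 10⁴ × 5.20 × 10¹¹ V/m = 4.63 × 10¹⁶ V/m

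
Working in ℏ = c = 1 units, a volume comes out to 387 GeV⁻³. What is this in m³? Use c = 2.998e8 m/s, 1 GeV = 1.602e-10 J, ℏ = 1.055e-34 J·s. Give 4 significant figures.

Volume is [L]³ = [E]⁻³·(ℏc)³.
1 GeV⁻³ → (ℏc)³ × (1 GeV in J)⁻³ = 7.696e-48 m³.
Result: 387 × 7.696e-48 = 2.978e-45 m³.

2.978e-45 m³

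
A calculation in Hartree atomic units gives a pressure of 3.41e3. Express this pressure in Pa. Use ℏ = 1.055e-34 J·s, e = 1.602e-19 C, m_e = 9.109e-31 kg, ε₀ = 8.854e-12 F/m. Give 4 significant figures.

One atomic unit of pressure: P_au = E_h/a₀³ = m_e⁴e¹⁰/((4πε₀)⁵ℏ⁸) = 2.929e13 Pa.
3.41e3 × 2.929e13 Pa = 9.988e16 Pa

9.988e16 Pa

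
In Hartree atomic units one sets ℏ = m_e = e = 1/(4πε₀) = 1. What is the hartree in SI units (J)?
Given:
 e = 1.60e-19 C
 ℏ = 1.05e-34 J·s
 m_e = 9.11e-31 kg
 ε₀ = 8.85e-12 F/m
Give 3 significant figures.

E_h = m_e e⁴/(4πε₀ℏ)²
  = 5.97e-106 / 1.36e-88
  = 4.38e-18 J

4.38e-18 J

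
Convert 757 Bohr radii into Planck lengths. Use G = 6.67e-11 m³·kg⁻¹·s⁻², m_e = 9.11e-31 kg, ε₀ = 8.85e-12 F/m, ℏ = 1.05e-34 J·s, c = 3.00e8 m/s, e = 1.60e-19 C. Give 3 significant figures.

Bohr radius: a₀ = 4πε₀ℏ²/(m_e e²) = 5.26e-11 m
Planck length: ℓ_P = √(ℏG/c³) = 1.61e-35 m
757 × 5.26e-11 / 1.61e-35 = 2.47e27

2.47e27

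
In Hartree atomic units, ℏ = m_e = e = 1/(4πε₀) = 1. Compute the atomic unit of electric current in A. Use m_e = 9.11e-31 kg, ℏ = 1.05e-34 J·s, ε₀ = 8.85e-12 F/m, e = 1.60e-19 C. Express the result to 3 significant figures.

Dimensional analysis gives I_au = e E_h/ℏ = m_e e⁵/((4πε₀)²ℏ³).
E_h = 4.38e-18 J
e·E_h/ℏ = 6.67e-3 A

6.67e-3 A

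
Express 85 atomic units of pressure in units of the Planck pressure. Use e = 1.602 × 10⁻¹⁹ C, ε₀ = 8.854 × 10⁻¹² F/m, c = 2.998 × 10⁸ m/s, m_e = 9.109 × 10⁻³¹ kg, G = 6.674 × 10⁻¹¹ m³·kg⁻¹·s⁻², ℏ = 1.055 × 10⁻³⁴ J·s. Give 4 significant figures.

5.375 × 10⁻⁹⁹

atomic unit of pressure: P_au = E_h/a₀³ = m_e⁴e¹⁰/((4πε₀)⁵ℏ⁸) = 2.929 × 10¹³ Pa
Planck pressure: p_P = c⁷/(ℏG²) = 4.632 × 10¹¹³ Pa
85 × 2.929 × 10¹³ / 4.632 × 10¹¹³ = 5.375 × 10⁻⁹⁹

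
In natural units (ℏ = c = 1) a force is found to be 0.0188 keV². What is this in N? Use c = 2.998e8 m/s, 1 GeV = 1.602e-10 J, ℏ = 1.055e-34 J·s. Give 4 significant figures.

Force is [E]/[L] = [E]²/(ℏc); restore (ℏc)⁻¹.
1 GeV² → 1/(ℏc) × (1 GeV in J)² = 8.114e5 N.
Convert the energy scale: 0.0188 keV² = 1.88e-14 GeV².
Result: 1.88e-14 × 8.114e5 = 1.525e-8 N.

1.525e-8 N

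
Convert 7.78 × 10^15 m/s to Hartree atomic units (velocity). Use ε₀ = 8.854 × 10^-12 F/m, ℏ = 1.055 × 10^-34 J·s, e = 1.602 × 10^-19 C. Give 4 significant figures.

3.558 × 10^9

atomic unit of velocity: v_au = e²/(4πε₀ℏ) = 2.186 × 10^6 m/s.
7.78 × 10^15 / 2.186 × 10^6 = 3.558 × 10^9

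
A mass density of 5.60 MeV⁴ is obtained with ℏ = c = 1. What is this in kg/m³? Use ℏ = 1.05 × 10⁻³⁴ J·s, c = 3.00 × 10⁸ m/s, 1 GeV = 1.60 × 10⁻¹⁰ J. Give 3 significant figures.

1.30 × 10⁹ kg/m³

Mass density is [E]/(c²[L]³) = [E]⁴/(ℏ³c⁵).
1 GeV⁴ → 1/(ℏ³c⁵) × (1 GeV in J)⁴ = 2.33 × 10²⁰ kg/m³.
Convert the energy scale: 5.60 MeV⁴ = 5.60 × 10⁻¹² GeV⁴.
Result: 5.60 × 10⁻¹² × 2.33 × 10²⁰ = 1.30 × 10⁹ kg/m³.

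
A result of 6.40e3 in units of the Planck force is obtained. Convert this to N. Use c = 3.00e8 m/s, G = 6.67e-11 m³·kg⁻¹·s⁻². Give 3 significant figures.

One Planck force: F_P = c⁴/G = 1.21e44 N.
6.40e3 × 1.21e44 N = 7.77e47 N

7.77e47 N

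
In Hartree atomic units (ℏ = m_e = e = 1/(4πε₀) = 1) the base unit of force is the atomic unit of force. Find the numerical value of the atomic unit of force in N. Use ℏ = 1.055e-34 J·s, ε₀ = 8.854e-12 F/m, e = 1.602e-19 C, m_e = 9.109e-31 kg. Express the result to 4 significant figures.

F_au = E_h/a₀ = m_e²e⁶/((4πε₀)³ℏ⁴)
E_h = 4.354e-18 J
a₀ = 5.297e-11 m
E_h/a₀ = 8.220e-8 N

8.220e-8 N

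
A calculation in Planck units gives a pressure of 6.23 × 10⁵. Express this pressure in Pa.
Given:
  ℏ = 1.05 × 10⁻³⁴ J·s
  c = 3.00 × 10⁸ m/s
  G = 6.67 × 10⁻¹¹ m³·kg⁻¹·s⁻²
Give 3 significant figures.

2.92 × 10¹¹⁹ Pa

One Planck pressure: p_P = c⁷/(ℏG²) = 4.68 × 10¹¹³ Pa.
6.23 × 10⁵ × 4.68 × 10¹¹³ Pa = 2.92 × 10¹¹⁹ Pa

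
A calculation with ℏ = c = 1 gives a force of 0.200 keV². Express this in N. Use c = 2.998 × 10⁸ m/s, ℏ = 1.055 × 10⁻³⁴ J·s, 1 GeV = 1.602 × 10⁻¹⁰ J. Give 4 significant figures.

1.623 × 10⁻⁷ N

Force is [E]/[L] = [E]²/(ℏc); restore (ℏc)⁻¹.
1 GeV² → 1/(ℏc) × (1 GeV in J)² = 8.114 × 10⁵ N.
Convert the energy scale: 0.200 keV² = 2.00 × 10⁻¹³ GeV².
Result: 2.00 × 10⁻¹³ × 8.114 × 10⁵ = 1.623 × 10⁻⁷ N.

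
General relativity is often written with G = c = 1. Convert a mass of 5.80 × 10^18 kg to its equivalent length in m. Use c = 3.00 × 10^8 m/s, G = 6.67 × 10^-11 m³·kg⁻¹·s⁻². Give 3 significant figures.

In G = c = 1 units mass has dimensions of length; the conversion factor is G/c².
5.80 × 10^18 kg × (G/c²) = 4.30 × 10^-9 m

4.30 × 10^-9 m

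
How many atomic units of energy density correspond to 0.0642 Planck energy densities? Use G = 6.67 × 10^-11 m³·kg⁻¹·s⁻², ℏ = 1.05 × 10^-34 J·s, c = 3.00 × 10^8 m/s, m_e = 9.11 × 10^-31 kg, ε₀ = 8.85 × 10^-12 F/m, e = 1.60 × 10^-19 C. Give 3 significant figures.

Planck energy density: u_P = c⁷/(ℏG²) = 4.68 × 10^113 J/m³
atomic unit of energy density: u_au = E_h/a₀³ = m_e⁴e¹⁰/((4πε₀)⁵ℏ⁸) = 3.01 × 10^13 J/m³
0.0642 × 4.68 × 10^113 / 3.01 × 10^13 = 9.98 × 10^98

9.98 × 10^98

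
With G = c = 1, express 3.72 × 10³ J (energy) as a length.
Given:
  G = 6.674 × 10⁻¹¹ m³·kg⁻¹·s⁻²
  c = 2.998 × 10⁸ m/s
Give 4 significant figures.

3.073 × 10⁻⁴¹ m

Energy → length via G/c⁴.
3.72 × 10³ J × (G/c⁴) = 3.073 × 10⁻⁴¹ m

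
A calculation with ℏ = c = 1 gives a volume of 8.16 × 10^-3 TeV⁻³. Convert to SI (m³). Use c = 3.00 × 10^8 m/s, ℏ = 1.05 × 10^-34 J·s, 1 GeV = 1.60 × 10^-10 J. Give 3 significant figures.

6.23 × 10^-59 m³

Volume is [L]³ = [E]⁻³·(ℏc)³.
1 GeV⁻³ → (ℏc)³ × (1 GeV in J)⁻³ = 7.63 × 10^-48 m³.
Convert the energy scale: 8.16 × 10^-3 TeV⁻³ = 8.16 × 10^-12 GeV⁻³.
Result: 8.16 × 10^-12 × 7.63 × 10^-48 = 6.23 × 10^-59 m³.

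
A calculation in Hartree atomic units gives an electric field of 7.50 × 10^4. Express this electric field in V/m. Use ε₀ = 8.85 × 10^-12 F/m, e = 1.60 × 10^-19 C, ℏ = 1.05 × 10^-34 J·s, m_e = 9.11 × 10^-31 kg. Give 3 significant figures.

3.90 × 10^16 V/m

One atomic unit of electric field: E_au = E_h/(e a₀) = m_e²e⁵/((4πε₀)³ℏ⁴) = 5.20 × 10^11 V/m.
7.50 × 10^4 × 5.20 × 10^11 V/m = 3.90 × 10^16 V/m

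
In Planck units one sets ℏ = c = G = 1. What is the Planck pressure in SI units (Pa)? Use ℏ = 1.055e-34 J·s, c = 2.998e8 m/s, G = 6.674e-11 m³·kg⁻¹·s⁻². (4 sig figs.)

p_P = c⁷/(ℏG²)
  = 2.177e59 / 4.699e-55
  = 4.632e113 Pa

4.632e113 Pa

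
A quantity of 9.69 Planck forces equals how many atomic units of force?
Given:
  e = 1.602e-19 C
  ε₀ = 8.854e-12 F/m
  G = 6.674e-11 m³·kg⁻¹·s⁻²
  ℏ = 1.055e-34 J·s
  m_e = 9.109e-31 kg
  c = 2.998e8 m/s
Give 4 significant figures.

Planck force: F_P = c⁴/G = 1.210e44 N
atomic unit of force: F_au = E_h/a₀ = m_e²e⁶/((4πε₀)³ℏ⁴) = 8.220e-8 N
9.69 × 1.210e44 / 8.220e-8 = 1.427e52

1.427e52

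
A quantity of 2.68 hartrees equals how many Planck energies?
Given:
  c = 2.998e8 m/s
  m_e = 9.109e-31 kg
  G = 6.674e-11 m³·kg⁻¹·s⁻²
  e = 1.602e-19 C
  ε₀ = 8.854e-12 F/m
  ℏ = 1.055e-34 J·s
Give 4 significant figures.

hartree: E_h = m_e e⁴/(4πε₀ℏ)² = 4.354e-18 J
Planck energy: E_P = √(ℏc⁵/G) = 1.957e9 J
2.68 × 4.354e-18 / 1.957e9 = 5.964e-27

5.964e-27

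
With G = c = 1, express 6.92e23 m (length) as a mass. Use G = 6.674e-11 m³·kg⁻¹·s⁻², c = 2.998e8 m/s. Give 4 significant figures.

Length → mass via c²/G.
6.92e23 m × (c²/G) = 9.319e50 kg

9.319e50 kg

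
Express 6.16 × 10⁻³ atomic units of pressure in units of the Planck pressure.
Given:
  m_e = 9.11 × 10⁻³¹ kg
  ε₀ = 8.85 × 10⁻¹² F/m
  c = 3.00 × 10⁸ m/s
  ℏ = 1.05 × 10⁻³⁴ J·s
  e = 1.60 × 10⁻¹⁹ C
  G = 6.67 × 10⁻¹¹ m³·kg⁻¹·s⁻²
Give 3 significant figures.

3.96 × 10⁻¹⁰³

atomic unit of pressure: P_au = E_h/a₀³ = m_e⁴e¹⁰/((4πε₀)⁵ℏ⁸) = 3.01 × 10¹³ Pa
Planck pressure: p_P = c⁷/(ℏG²) = 4.68 × 10¹¹³ Pa
6.16 × 10⁻³ × 3.01 × 10¹³ / 4.68 × 10¹¹³ = 3.96 × 10⁻¹⁰³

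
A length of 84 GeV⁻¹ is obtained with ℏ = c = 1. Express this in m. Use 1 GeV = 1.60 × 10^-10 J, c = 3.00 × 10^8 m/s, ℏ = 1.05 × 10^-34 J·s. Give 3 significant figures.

A length is [E]⁻¹ in ℏ=c=1; restore one factor of ℏc.
1 GeV⁻¹ → ℏc × (1 GeV in J)⁻¹ = 1.97 × 10^-16 m.
Result: 84 × 1.97 × 10^-16 = 1.65 × 10^-14 m.

1.65 × 10^-14 m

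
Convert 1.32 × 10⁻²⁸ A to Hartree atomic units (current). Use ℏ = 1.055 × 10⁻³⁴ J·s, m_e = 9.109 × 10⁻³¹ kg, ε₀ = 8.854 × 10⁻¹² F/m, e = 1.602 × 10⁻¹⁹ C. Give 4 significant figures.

atomic unit of electric current: I_au = e E_h/ℏ = m_e e⁵/((4πε₀)²ℏ³) = 6.612 × 10⁻³ A.
1.32 × 10⁻²⁸ / 6.612 × 10⁻³ = 1.996 × 10⁻²⁶

1.996 × 10⁻²⁶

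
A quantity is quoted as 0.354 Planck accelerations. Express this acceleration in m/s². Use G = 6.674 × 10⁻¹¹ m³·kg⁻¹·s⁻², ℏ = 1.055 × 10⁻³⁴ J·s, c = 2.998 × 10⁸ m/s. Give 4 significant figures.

1.968 × 10⁵¹ m/s²

One Planck acceleration: a_P = √(c⁷/(ℏG)) = 5.560 × 10⁵¹ m/s².
0.354 × 5.560 × 10⁵¹ m/s² = 1.968 × 10⁵¹ m/s²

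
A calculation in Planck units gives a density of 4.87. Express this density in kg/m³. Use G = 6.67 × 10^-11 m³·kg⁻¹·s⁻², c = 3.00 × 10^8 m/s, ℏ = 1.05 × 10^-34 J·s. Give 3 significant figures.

2.53 × 10^97 kg/m³

One Planck density: ρ_P = c⁵/(ℏG²) = 5.20 × 10^96 kg/m³.
4.87 × 5.20 × 10^96 kg/m³ = 2.53 × 10^97 kg/m³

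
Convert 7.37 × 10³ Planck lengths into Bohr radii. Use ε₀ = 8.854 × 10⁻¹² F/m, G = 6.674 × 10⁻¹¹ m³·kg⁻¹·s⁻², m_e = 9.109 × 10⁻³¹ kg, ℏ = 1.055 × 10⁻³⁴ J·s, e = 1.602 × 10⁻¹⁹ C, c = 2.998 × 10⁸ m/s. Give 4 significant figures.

Planck length: ℓ_P = √(ℏG/c³) = 1.616 × 10⁻³⁵ m
Bohr radius: a₀ = 4πε₀ℏ²/(m_e e²) = 5.297 × 10⁻¹¹ m
7.37 × 10³ × 1.616 × 10⁻³⁵ / 5.297 × 10⁻¹¹ = 2.249 × 10⁻²¹

2.249 × 10⁻²¹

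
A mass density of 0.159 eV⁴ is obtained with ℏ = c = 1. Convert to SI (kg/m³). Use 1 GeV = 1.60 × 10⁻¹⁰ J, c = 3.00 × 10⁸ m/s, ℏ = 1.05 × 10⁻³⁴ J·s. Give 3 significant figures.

Mass density is [E]/(c²[L]³) = [E]⁴/(ℏ³c⁵).
1 GeV⁴ → 1/(ℏ³c⁵) × (1 GeV in J)⁴ = 2.33 × 10²⁰ kg/m³.
Convert the energy scale: 0.159 eV⁴ = 1.59 × 10⁻³⁷ GeV⁴.
Result: 1.59 × 10⁻³⁷ × 2.33 × 10²⁰ = 3.70 × 10⁻¹⁷ kg/m³.

3.70 × 10⁻¹⁷ kg/m³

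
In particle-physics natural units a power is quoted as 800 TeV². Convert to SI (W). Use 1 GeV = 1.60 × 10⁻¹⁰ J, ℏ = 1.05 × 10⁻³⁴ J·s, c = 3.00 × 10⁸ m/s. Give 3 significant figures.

Power is [E]/[T] = [E]²/ℏ.
1 GeV² → 1/ℏ × (1 GeV in J)² = 2.44 × 10¹⁴ W.
Convert the energy scale: 800 TeV² = 8.00 × 10⁸ GeV².
Result: 8.00 × 10⁸ × 2.44 × 10¹⁴ = 1.95 × 10²³ W.

1.95 × 10²³ W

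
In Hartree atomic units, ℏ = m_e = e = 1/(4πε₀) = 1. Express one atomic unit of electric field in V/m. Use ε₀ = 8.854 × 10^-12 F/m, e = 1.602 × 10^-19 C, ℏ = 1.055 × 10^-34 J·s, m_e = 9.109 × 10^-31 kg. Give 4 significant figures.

The unique combination of the constants set to 1 with dimensions of electric field is E_au = E_h/(e a₀) = m_e²e⁵/((4πε₀)³ℏ⁴).
E_h = 4.354 × 10^-18 J
a₀ = 5.297 × 10^-11 m
E_h/(e·a₀) = 5.131 × 10^11 V/m

5.131 × 10^11 V/m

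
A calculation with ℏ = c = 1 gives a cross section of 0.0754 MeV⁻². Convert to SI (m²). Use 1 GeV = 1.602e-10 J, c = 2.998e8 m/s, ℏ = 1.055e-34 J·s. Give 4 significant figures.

Area is [L]² = [E]⁻²·(ℏc)²; restore (ℏc)².
1 GeV⁻² → (ℏc)² × (1 GeV in J)⁻² = 3.898e-32 m².
Convert the energy scale: 0.0754 MeV⁻² = 7.54e4 GeV⁻².
Result: 7.54e4 × 3.898e-32 = 2.939e-27 m².

2.939e-27 m²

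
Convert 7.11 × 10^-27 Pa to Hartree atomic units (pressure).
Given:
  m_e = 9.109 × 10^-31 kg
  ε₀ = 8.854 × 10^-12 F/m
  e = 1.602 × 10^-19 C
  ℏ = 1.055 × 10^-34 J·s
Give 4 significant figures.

atomic unit of pressure: P_au = E_h/a₀³ = m_e⁴e¹⁰/((4πε₀)⁵ℏ⁸) = 2.929 × 10^13 Pa.
7.11 × 10^-27 / 2.929 × 10^13 = 2.427 × 10^-40

2.427 × 10^-40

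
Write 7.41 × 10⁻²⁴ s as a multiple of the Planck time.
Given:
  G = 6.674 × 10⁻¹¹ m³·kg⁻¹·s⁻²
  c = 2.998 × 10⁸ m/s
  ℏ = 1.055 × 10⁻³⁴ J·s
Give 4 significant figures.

Planck time: t_P = √(ℏG/c⁵) = 5.392 × 10⁻⁴⁴ s.
7.41 × 10⁻²⁴ / 5.392 × 10⁻⁴⁴ = 1.374 × 10²⁰

1.374 × 10²⁰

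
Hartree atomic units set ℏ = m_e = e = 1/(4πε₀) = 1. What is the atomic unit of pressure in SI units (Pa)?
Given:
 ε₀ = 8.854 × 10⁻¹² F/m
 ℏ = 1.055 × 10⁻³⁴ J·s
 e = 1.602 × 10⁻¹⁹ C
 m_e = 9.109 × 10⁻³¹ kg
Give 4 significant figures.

The unique combination of the constants set to 1 with dimensions of pressure is P_au = E_h/a₀³ = m_e⁴e¹⁰/((4πε₀)⁵ℏ⁸).
E_h = 4.354 × 10⁻¹⁸ J
a₀ = 5.297 × 10⁻¹¹ m
E_h/a₀³ = 2.929 × 10¹³ Pa

2.929 × 10¹³ Pa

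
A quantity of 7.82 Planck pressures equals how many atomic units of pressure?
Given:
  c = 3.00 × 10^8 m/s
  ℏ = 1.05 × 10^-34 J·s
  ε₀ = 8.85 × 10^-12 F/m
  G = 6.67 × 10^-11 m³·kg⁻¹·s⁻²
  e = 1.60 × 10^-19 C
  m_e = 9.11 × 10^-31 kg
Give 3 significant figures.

1.22 × 10^101

Planck pressure: p_P = c⁷/(ℏG²) = 4.68 × 10^113 Pa
atomic unit of pressure: P_au = E_h/a₀³ = m_e⁴e¹⁰/((4πε₀)⁵ℏ⁸) = 3.01 × 10^13 Pa
7.82 × 4.68 × 10^113 / 3.01 × 10^13 = 1.22 × 10^101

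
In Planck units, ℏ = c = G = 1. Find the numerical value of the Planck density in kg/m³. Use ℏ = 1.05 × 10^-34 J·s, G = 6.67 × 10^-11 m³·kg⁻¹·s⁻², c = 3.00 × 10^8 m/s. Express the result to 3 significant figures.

5.20 × 10^96 kg/m³

From ℏ = c = G = 1 the density scale is ρ_P = c⁵/(ℏG²).
  = 2.43 × 10^42 / 4.67 × 10^-55
  = 5.20 × 10^96 kg/m³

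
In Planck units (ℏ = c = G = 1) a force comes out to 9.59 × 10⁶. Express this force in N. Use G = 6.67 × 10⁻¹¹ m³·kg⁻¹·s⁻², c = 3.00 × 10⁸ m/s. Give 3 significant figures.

1.16 × 10⁵¹ N

One Planck force: F_P = c⁴/G = 1.21 × 10⁴⁴ N.
9.59 × 10⁶ × 1.21 × 10⁴⁴ N = 1.16 × 10⁵¹ N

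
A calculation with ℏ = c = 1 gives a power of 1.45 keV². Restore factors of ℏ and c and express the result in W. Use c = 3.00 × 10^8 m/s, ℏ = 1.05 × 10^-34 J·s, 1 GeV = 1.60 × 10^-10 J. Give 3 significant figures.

354 W

Power is [E]/[T] = [E]²/ℏ.
1 GeV² → 1/ℏ × (1 GeV in J)² = 2.44 × 10^14 W.
Convert the energy scale: 1.45 keV² = 1.45 × 10^-12 GeV².
Result: 1.45 × 10^-12 × 2.44 × 10^14 = 354 W.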